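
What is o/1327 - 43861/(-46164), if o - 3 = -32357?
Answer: -1435386509/61259628 ≈ -23.431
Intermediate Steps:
o = -32354 (o = 3 - 32357 = -32354)
o/1327 - 43861/(-46164) = -32354/1327 - 43861/(-46164) = -32354*1/1327 - 43861*(-1/46164) = -32354/1327 + 43861/46164 = -1435386509/61259628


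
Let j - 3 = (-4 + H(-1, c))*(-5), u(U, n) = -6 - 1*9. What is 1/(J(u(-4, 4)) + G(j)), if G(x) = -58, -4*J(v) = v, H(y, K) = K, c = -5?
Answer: -4/217 ≈ -0.018433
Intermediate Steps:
u(U, n) = -15 (u(U, n) = -6 - 9 = -15)
J(v) = -v/4
j = 48 (j = 3 + (-4 - 5)*(-5) = 3 - 9*(-5) = 3 + 45 = 48)
1/(J(u(-4, 4)) + G(j)) = 1/(-¼*(-15) - 58) = 1/(15/4 - 58) = 1/(-217/4) = -4/217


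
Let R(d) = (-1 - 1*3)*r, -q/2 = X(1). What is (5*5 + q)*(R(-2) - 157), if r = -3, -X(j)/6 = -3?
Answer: 1595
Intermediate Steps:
X(j) = 18 (X(j) = -6*(-3) = 18)
q = -36 (q = -2*18 = -36)
R(d) = 12 (R(d) = (-1 - 1*3)*(-3) = (-1 - 3)*(-3) = -4*(-3) = 12)
(5*5 + q)*(R(-2) - 157) = (5*5 - 36)*(12 - 157) = (25 - 36)*(-145) = -11*(-145) = 1595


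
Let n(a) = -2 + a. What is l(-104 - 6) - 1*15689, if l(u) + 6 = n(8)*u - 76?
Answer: -16431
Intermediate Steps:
l(u) = -82 + 6*u (l(u) = -6 + ((-2 + 8)*u - 76) = -6 + (6*u - 76) = -6 + (-76 + 6*u) = -82 + 6*u)
l(-104 - 6) - 1*15689 = (-82 + 6*(-104 - 6)) - 1*15689 = (-82 + 6*(-110)) - 15689 = (-82 - 660) - 15689 = -742 - 15689 = -16431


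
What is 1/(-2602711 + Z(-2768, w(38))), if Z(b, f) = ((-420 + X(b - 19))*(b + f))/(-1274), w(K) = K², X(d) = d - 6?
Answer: -91/237150559 ≈ -3.8372e-7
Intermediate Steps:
X(d) = -6 + d
Z(b, f) = -(-445 + b)*(b + f)/1274 (Z(b, f) = ((-420 + (-6 + (b - 19)))*(b + f))/(-1274) = ((-420 + (-6 + (-19 + b)))*(b + f))*(-1/1274) = ((-420 + (-25 + b))*(b + f))*(-1/1274) = ((-445 + b)*(b + f))*(-1/1274) = -(-445 + b)*(b + f)/1274)
1/(-2602711 + Z(-2768, w(38))) = 1/(-2602711 + (-1/1274*(-2768)² + (445/1274)*(-2768) + (445/1274)*38² - 1/1274*(-2768)*38²)) = 1/(-2602711 + (-1/1274*7661824 - 615880/637 + (445/1274)*1444 - 1/1274*(-2768)*1444)) = 1/(-2602711 + (-3830912/637 - 615880/637 + 321290/637 + 1998496/637)) = 1/(-2602711 - 303858/91) = 1/(-237150559/91) = -91/237150559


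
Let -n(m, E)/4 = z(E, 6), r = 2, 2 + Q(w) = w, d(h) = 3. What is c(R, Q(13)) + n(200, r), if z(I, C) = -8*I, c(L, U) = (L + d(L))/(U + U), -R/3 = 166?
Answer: 83/2 ≈ 41.500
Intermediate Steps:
R = -498 (R = -3*166 = -498)
Q(w) = -2 + w
c(L, U) = (3 + L)/(2*U) (c(L, U) = (L + 3)/(U + U) = (3 + L)/((2*U)) = (3 + L)*(1/(2*U)) = (3 + L)/(2*U))
n(m, E) = 32*E (n(m, E) = -(-32)*E = 32*E)
c(R, Q(13)) + n(200, r) = (3 - 498)/(2*(-2 + 13)) + 32*2 = (1/2)*(-495)/11 + 64 = (1/2)*(1/11)*(-495) + 64 = -45/2 + 64 = 83/2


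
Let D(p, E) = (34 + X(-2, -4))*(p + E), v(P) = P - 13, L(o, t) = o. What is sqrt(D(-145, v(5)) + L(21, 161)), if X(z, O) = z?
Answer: 5*I*sqrt(195) ≈ 69.821*I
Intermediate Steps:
v(P) = -13 + P
D(p, E) = 32*E + 32*p (D(p, E) = (34 - 2)*(p + E) = 32*(E + p) = 32*E + 32*p)
sqrt(D(-145, v(5)) + L(21, 161)) = sqrt((32*(-13 + 5) + 32*(-145)) + 21) = sqrt((32*(-8) - 4640) + 21) = sqrt((-256 - 4640) + 21) = sqrt(-4896 + 21) = sqrt(-4875) = 5*I*sqrt(195)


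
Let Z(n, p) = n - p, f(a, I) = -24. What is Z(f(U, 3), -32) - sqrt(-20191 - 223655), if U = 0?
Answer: 8 - 3*I*sqrt(27094) ≈ 8.0 - 493.81*I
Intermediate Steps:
Z(f(U, 3), -32) - sqrt(-20191 - 223655) = (-24 - 1*(-32)) - sqrt(-20191 - 223655) = (-24 + 32) - sqrt(-243846) = 8 - 3*I*sqrt(27094)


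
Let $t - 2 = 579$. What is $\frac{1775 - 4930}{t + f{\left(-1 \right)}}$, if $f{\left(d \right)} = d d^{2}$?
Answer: $- \frac{631}{116} \approx -5.4397$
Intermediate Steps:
$t = 581$ ($t = 2 + 579 = 581$)
$f{\left(d \right)} = d^{3}$
$\frac{1775 - 4930}{t + f{\left(-1 \right)}} = \frac{1775 - 4930}{581 + \left(-1\right)^{3}} = - \frac{3155}{581 - 1} = - \frac{3155}{580} = \left(-3155\right) \frac{1}{580} = - \frac{631}{116}$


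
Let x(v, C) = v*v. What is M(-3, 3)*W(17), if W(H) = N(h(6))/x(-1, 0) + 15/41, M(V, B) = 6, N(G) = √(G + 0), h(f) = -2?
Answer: 90/41 + 6*I*√2 ≈ 2.1951 + 8.4853*I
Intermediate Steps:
N(G) = √G
x(v, C) = v²
W(H) = 15/41 + I*√2 (W(H) = √(-2)/((-1)²) + 15/41 = (I*√2)/1 + 15*(1/41) = (I*√2)*1 + 15/41 = I*√2 + 15/41 = 15/41 + I*√2)
M(-3, 3)*W(17) = 6*(15/41 + I*√2) = 90/41 + 6*I*√2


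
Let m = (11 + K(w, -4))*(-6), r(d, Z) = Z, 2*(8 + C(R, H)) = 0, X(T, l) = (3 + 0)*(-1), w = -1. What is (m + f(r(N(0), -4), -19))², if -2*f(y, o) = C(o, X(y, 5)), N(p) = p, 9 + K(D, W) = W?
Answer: 256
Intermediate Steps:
X(T, l) = -3 (X(T, l) = 3*(-1) = -3)
K(D, W) = -9 + W
C(R, H) = -8 (C(R, H) = -8 + (½)*0 = -8 + 0 = -8)
m = 12 (m = (11 + (-9 - 4))*(-6) = (11 - 13)*(-6) = -2*(-6) = 12)
f(y, o) = 4 (f(y, o) = -½*(-8) = 4)
(m + f(r(N(0), -4), -19))² = (12 + 4)² = 16² = 256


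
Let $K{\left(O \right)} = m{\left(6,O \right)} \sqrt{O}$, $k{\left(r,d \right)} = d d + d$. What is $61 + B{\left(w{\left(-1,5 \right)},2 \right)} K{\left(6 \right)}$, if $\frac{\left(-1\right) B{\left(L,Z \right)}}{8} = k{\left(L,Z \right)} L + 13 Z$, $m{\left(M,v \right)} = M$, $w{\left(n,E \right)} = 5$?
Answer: $61 - 2688 \sqrt{6} \approx -6523.2$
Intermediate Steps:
$k{\left(r,d \right)} = d + d^{2}$ ($k{\left(r,d \right)} = d^{2} + d = d + d^{2}$)
$B{\left(L,Z \right)} = - 104 Z - 8 L Z \left(1 + Z\right)$ ($B{\left(L,Z \right)} = - 8 \left(Z \left(1 + Z\right) L + 13 Z\right) = - 8 \left(L Z \left(1 + Z\right) + 13 Z\right) = - 8 \left(13 Z + L Z \left(1 + Z\right)\right) = - 104 Z - 8 L Z \left(1 + Z\right)$)
$K{\left(O \right)} = 6 \sqrt{O}$
$61 + B{\left(w{\left(-1,5 \right)},2 \right)} K{\left(6 \right)} = 61 + 8 \cdot 2 \left(-13 - 5 \left(1 + 2\right)\right) 6 \sqrt{6} = 61 + 8 \cdot 2 \left(-13 - 5 \cdot 3\right) 6 \sqrt{6} = 61 + 8 \cdot 2 \left(-13 - 15\right) 6 \sqrt{6} = 61 + 8 \cdot 2 \left(-28\right) 6 \sqrt{6} = 61 - 448 \cdot 6 \sqrt{6} = 61 - 2688 \sqrt{6}$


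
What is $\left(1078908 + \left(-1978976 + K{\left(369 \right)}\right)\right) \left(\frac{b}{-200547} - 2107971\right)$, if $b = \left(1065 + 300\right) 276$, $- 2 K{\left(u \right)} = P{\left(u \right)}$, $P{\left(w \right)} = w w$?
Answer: $\frac{90951664560224941}{44566} \approx 2.0408 \cdot 10^{12}$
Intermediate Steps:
$P{\left(w \right)} = w^{2}$
$K{\left(u \right)} = - \frac{u^{2}}{2}$
$b = 376740$ ($b = 1365 \cdot 276 = 376740$)
$\left(1078908 + \left(-1978976 + K{\left(369 \right)}\right)\right) \left(\frac{b}{-200547} - 2107971\right) = \left(1078908 - \left(1978976 + \frac{369^{2}}{2}\right)\right) \left(\frac{376740}{-200547} - 2107971\right) = \left(1078908 - \frac{4094113}{2}\right) \left(376740 \left(- \frac{1}{200547}\right) - 2107971\right) = \left(1078908 - \frac{4094113}{2}\right) \left(- \frac{41860}{22283} - 2107971\right) = \left(1078908 - \frac{4094113}{2}\right) \left(- \frac{46971959653}{22283}\right) = \left(- \frac{1936297}{2}\right) \left(- \frac{46971959653}{22283}\right) = \frac{90951664560224941}{44566}$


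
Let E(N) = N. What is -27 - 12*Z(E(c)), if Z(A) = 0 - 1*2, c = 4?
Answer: -3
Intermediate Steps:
Z(A) = -2 (Z(A) = 0 - 2 = -2)
-27 - 12*Z(E(c)) = -27 - 12*(-2) = -27 + 24 = -3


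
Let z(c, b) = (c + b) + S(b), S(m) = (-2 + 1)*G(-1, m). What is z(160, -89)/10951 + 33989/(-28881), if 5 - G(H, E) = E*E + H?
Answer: -141569873/316275831 ≈ -0.44762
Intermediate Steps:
G(H, E) = 5 - H - E**2 (G(H, E) = 5 - (E*E + H) = 5 - (E**2 + H) = 5 - (H + E**2) = 5 + (-H - E**2) = 5 - H - E**2)
S(m) = -6 + m**2 (S(m) = (-2 + 1)*(5 - 1*(-1) - m**2) = -(5 + 1 - m**2) = -(6 - m**2) = -6 + m**2)
z(c, b) = -6 + b + c + b**2 (z(c, b) = (c + b) + (-6 + b**2) = (b + c) + (-6 + b**2) = -6 + b + c + b**2)
z(160, -89)/10951 + 33989/(-28881) = (-6 - 89 + 160 + (-89)**2)/10951 + 33989/(-28881) = (-6 - 89 + 160 + 7921)*(1/10951) + 33989*(-1/28881) = 7986*(1/10951) - 33989/28881 = 7986/10951 - 33989/28881 = -141569873/316275831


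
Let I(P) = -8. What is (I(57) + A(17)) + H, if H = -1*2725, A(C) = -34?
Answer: -2767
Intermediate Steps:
H = -2725
(I(57) + A(17)) + H = (-8 - 34) - 2725 = -42 - 2725 = -2767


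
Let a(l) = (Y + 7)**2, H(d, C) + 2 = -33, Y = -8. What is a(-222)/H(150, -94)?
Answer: -1/35 ≈ -0.028571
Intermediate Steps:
H(d, C) = -35 (H(d, C) = -2 - 33 = -35)
a(l) = 1 (a(l) = (-8 + 7)**2 = (-1)**2 = 1)
a(-222)/H(150, -94) = 1/(-35) = 1*(-1/35) = -1/35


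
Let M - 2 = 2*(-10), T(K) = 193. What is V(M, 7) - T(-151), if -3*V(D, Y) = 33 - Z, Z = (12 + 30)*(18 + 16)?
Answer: 272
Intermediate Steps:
Z = 1428 (Z = 42*34 = 1428)
M = -18 (M = 2 + 2*(-10) = 2 - 20 = -18)
V(D, Y) = 465 (V(D, Y) = -(33 - 1*1428)/3 = -(33 - 1428)/3 = -⅓*(-1395) = 465)
V(M, 7) - T(-151) = 465 - 1*193 = 465 - 193 = 272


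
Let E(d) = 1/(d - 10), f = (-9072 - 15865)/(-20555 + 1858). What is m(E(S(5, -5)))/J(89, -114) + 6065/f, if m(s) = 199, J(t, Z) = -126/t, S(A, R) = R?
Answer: 13846401223/3142062 ≈ 4406.8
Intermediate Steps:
f = 24937/18697 (f = -24937/(-18697) = -24937*(-1/18697) = 24937/18697 ≈ 1.3337)
E(d) = 1/(-10 + d)
m(E(S(5, -5)))/J(89, -114) + 6065/f = 199/((-126/89)) + 6065/(24937/18697) = 199/((-126*1/89)) + 6065*(18697/24937) = 199/(-126/89) + 113397305/24937 = 199*(-89/126) + 113397305/24937 = -17711/126 + 113397305/24937 = 13846401223/3142062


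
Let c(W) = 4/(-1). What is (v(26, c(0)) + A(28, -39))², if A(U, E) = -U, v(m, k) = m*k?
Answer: 17424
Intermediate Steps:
c(W) = -4 (c(W) = 4*(-1) = -4)
v(m, k) = k*m
(v(26, c(0)) + A(28, -39))² = (-4*26 - 1*28)² = (-104 - 28)² = (-132)² = 17424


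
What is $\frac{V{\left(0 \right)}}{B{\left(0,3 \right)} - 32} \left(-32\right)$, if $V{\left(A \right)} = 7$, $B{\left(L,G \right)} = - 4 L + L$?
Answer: $7$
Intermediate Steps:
$B{\left(L,G \right)} = - 3 L$
$\frac{V{\left(0 \right)}}{B{\left(0,3 \right)} - 32} \left(-32\right) = \frac{1}{\left(-3\right) 0 - 32} \cdot 7 \left(-32\right) = \frac{1}{0 - 32} \cdot 7 \left(-32\right) = \frac{1}{-32} \cdot 7 \left(-32\right) = \left(- \frac{1}{32}\right) 7 \left(-32\right) = \left(- \frac{7}{32}\right) \left(-32\right) = 7$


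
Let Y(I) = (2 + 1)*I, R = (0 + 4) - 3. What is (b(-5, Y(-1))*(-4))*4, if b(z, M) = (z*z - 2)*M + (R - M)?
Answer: 1040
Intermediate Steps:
R = 1 (R = 4 - 3 = 1)
Y(I) = 3*I
b(z, M) = 1 - M + M*(-2 + z²) (b(z, M) = (z*z - 2)*M + (1 - M) = (z² - 2)*M + (1 - M) = (-2 + z²)*M + (1 - M) = M*(-2 + z²) + (1 - M) = 1 - M + M*(-2 + z²))
(b(-5, Y(-1))*(-4))*4 = ((1 - 9*(-1) + (3*(-1))*(-5)²)*(-4))*4 = ((1 - 3*(-3) - 3*25)*(-4))*4 = ((1 + 9 - 75)*(-4))*4 = -65*(-4)*4 = 260*4 = 1040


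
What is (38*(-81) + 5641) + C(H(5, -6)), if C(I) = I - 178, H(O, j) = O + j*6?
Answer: 2354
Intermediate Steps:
H(O, j) = O + 6*j
C(I) = -178 + I
(38*(-81) + 5641) + C(H(5, -6)) = (38*(-81) + 5641) + (-178 + (5 + 6*(-6))) = (-3078 + 5641) + (-178 + (5 - 36)) = 2563 + (-178 - 31) = 2563 - 209 = 2354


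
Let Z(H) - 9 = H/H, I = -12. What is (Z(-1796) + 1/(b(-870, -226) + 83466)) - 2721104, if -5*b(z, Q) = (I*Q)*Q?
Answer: -2803385324743/1030242 ≈ -2.7211e+6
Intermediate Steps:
b(z, Q) = 12*Q**2/5 (b(z, Q) = -(-12*Q)*Q/5 = -(-12)*Q**2/5 = 12*Q**2/5)
Z(H) = 10 (Z(H) = 9 + H/H = 9 + 1 = 10)
(Z(-1796) + 1/(b(-870, -226) + 83466)) - 2721104 = (10 + 1/((12/5)*(-226)**2 + 83466)) - 2721104 = (10 + 1/((12/5)*51076 + 83466)) - 2721104 = (10 + 1/(612912/5 + 83466)) - 2721104 = (10 + 1/(1030242/5)) - 2721104 = (10 + 5/1030242) - 2721104 = 10302425/1030242 - 2721104 = -2803385324743/1030242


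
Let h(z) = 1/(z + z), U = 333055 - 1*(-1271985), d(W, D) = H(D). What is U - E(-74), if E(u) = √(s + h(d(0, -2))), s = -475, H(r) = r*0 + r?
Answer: 1605040 - I*√1901/2 ≈ 1.605e+6 - 21.8*I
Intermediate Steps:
H(r) = r (H(r) = 0 + r = r)
d(W, D) = D
U = 1605040 (U = 333055 + 1271985 = 1605040)
h(z) = 1/(2*z)
E(u) = I*√1901/2 (E(u) = √(-475 + (½)/(-2)) = √(-475 + (½)*(-½)) = √(-475 - ¼) = √(-1901/4) = I*√1901/2)
U - E(-74) = 1605040 - I*√1901/2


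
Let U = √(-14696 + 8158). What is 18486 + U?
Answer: 18486 + I*√6538 ≈ 18486.0 + 80.858*I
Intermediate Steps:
U = I*√6538 (U = √(-6538) = I*√6538 ≈ 80.858*I)
18486 + U = 18486 + I*√6538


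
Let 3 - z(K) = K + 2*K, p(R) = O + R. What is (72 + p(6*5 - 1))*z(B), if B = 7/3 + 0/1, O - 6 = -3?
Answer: -416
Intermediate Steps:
O = 3 (O = 6 - 3 = 3)
B = 7/3 (B = 7*(⅓) + 0*1 = 7/3 + 0 = 7/3 ≈ 2.3333)
p(R) = 3 + R
z(K) = 3 - 3*K (z(K) = 3 - (K + 2*K) = 3 - 3*K)
(72 + p(6*5 - 1))*z(B) = (72 + (3 + (6*5 - 1)))*(3 - 3*7/3) = (72 + (3 + (30 - 1)))*(3 - 7) = (72 + (3 + 29))*(-4) = (72 + 32)*(-4) = 104*(-4) = -416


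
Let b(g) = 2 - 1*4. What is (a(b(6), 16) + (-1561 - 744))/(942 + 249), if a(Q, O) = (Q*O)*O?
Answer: -939/397 ≈ -2.3652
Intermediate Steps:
b(g) = -2 (b(g) = 2 - 4 = -2)
a(Q, O) = Q*O² (a(Q, O) = (O*Q)*O = Q*O²)
(a(b(6), 16) + (-1561 - 744))/(942 + 249) = (-2*16² + (-1561 - 744))/(942 + 249) = (-2*256 - 2305)/1191 = (-512 - 2305)*(1/1191) = -2817*1/1191 = -939/397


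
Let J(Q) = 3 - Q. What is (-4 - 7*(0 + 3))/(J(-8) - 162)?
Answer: 25/151 ≈ 0.16556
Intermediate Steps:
(-4 - 7*(0 + 3))/(J(-8) - 162) = (-4 - 7*(0 + 3))/((3 - 1*(-8)) - 162) = (-4 - 7*3)/((3 + 8) - 162) = (-4 - 21)/(11 - 162) = -25/(-151) = -1/151*(-25) = 25/151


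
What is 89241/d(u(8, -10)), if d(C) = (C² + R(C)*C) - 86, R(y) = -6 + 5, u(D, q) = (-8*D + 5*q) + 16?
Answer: 89241/9616 ≈ 9.2805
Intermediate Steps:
u(D, q) = 16 - 8*D + 5*q
R(y) = -1
d(C) = -86 + C² - C (d(C) = (C² - C) - 86 = -86 + C² - C)
89241/d(u(8, -10)) = 89241/(-86 + (16 - 8*8 + 5*(-10))² - (16 - 8*8 + 5*(-10))) = 89241/(-86 + (16 - 64 - 50)² - (16 - 64 - 50)) = 89241/(-86 + (-98)² - 1*(-98)) = 89241/(-86 + 9604 + 98) = 89241/9616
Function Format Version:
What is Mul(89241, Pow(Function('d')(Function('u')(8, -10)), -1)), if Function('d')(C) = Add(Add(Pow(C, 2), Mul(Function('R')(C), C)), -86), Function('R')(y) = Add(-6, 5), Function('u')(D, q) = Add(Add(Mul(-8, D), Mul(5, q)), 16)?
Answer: Rational(89241, 9616) ≈ 9.2805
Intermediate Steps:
Function('u')(D, q) = Add(16, Mul(-8, D), Mul(5, q))
Function('R')(y) = -1
Function('d')(C) = Add(-86, Pow(C, 2), Mul(-1, C)) (Function('d')(C) = Add(Add(Pow(C, 2), Mul(-1, C)), -86) = Add(-86, Pow(C, 2), Mul(-1, C)))
Mul(89241, Pow(Function('d')(Function('u')(8, -10)), -1)) = Mul(89241, Pow(Add(-86, Pow(Add(16, Mul(-8, 8), Mul(5, -10)), 2), Mul(-1, Add(16, Mul(-8, 8), Mul(5, -10)))), -1)) = Mul(89241, Pow(Add(-86, Pow(Add(16, -64, -50), 2), Mul(-1, Add(16, -64, -50))), -1)) = Mul(89241, Pow(Add(-86, Pow(-98, 2), Mul(-1, -98)), -1)) = Mul(89241, Pow(Add(-86, 9604, 98), -1)) = Mul(89241, Pow(9616, -1)) = Mul(89241, Rational(1, 9616)) = Rational(89241, 9616)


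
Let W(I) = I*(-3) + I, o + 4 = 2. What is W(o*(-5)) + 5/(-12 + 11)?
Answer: -25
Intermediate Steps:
o = -2 (o = -4 + 2 = -2)
W(I) = -2*I (W(I) = -3*I + I = -2*I)
W(o*(-5)) + 5/(-12 + 11) = -(-4)*(-5) + 5/(-12 + 11) = -2*10 + 5/(-1) = -20 + 5*(-1) = -20 - 5 = -25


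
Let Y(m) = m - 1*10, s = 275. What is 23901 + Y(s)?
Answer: 24166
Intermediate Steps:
Y(m) = -10 + m (Y(m) = m - 10 = -10 + m)
23901 + Y(s) = 23901 + (-10 + 275) = 23901 + 265 = 24166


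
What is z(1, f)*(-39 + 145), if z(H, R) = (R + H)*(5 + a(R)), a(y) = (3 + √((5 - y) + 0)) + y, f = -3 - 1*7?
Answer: 1908 - 954*√15 ≈ -1786.8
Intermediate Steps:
f = -10 (f = -3 - 7 = -10)
a(y) = 3 + y + √(5 - y) (a(y) = (3 + √(5 - y)) + y = 3 + y + √(5 - y))
z(H, R) = (H + R)*(8 + R + √(5 - R)) (z(H, R) = (R + H)*(5 + (3 + R + √(5 - R))) = (H + R)*(8 + R + √(5 - R)))
z(1, f)*(-39 + 145) = (5*1 + 5*(-10) + 1*(3 - 10 + √(5 - 1*(-10))) - 10*(3 - 10 + √(5 - 1*(-10))))*(-39 + 145) = (5 - 50 + 1*(3 - 10 + √(5 + 10)) - 10*(3 - 10 + √(5 + 10)))*106 = (5 - 50 + 1*(3 - 10 + √15) - 10*(3 - 10 + √15))*106 = (5 - 50 + 1*(-7 + √15) - 10*(-7 + √15))*106 = (5 - 50 + (-7 + √15) + (70 - 10*√15))*106 = (18 - 9*√15)*106 = 1908 - 954*√15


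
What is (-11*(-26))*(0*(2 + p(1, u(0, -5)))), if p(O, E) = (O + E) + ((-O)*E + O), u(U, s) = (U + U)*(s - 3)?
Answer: 0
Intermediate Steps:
u(U, s) = 2*U*(-3 + s) (u(U, s) = (2*U)*(-3 + s) = 2*U*(-3 + s))
p(O, E) = E + 2*O - E*O (p(O, E) = (E + O) + (-E*O + O) = (E + O) + (O - E*O) = E + 2*O - E*O)
(-11*(-26))*(0*(2 + p(1, u(0, -5)))) = (-11*(-26))*(0*(2 + (2*0*(-3 - 5) + 2*1 - 1*2*0*(-3 - 5)*1))) = 286*(0*(2 + (2*0*(-8) + 2 - 1*2*0*(-8)*1))) = 286*(0*(2 + (0 + 2 - 1*0*1))) = 286*(0*(2 + (0 + 2 + 0))) = 286*(0*(2 + 2)) = 286*(0*4) = 286*0 = 0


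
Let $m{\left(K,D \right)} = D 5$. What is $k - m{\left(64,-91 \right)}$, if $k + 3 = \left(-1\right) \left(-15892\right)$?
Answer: $16344$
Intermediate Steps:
$m{\left(K,D \right)} = 5 D$
$k = 15889$ ($k = -3 - -15892 = -3 + 15892 = 15889$)
$k - m{\left(64,-91 \right)} = 15889 - 5 \left(-91\right) = 15889 - -455 = 15889 + 455 = 16344$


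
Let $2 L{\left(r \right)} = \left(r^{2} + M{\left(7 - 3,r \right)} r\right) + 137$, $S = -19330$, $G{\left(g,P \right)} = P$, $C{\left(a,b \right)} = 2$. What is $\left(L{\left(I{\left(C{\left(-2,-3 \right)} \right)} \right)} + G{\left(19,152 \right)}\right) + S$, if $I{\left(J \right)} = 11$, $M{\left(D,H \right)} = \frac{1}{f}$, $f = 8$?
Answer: $- \frac{304773}{16} \approx -19048.0$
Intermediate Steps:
$M{\left(D,H \right)} = \frac{1}{8}$
$L{\left(r \right)} = \frac{137}{2} + \frac{r^{2}}{2} + \frac{r}{16}$ ($L{\left(r \right)} = \frac{\left(r^{2} + \frac{r}{8}\right) + 137}{2} = \frac{137 + r^{2} + \frac{r}{8}}{2} = \frac{137}{2} + \frac{r^{2}}{2} + \frac{r}{16}$)
$\left(L{\left(I{\left(C{\left(-2,-3 \right)} \right)} \right)} + G{\left(19,152 \right)}\right) + S = \left(\left(\frac{137}{2} + \frac{11^{2}}{2} + \frac{1}{16} \cdot 11\right) + 152\right) - 19330 = \left(\left(\frac{137}{2} + \frac{1}{2} \cdot 121 + \frac{11}{16}\right) + 152\right) - 19330 = \left(\left(\frac{137}{2} + \frac{121}{2} + \frac{11}{16}\right) + 152\right) - 19330 = \left(\frac{2075}{16} + 152\right) - 19330 = \frac{4507}{16} - 19330 = - \frac{304773}{16}$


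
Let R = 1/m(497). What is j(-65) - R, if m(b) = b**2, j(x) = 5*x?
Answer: -80277926/247009 ≈ -325.00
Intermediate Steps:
R = 1/247009 (R = 1/(497**2) = 1/247009 ≈ 4.0484e-6)
j(-65) - R = 5*(-65) - 1*1/247009 = -325 - 1/247009 = -80277926/247009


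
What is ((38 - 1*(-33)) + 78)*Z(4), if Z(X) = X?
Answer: 596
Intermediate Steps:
((38 - 1*(-33)) + 78)*Z(4) = ((38 - 1*(-33)) + 78)*4 = ((38 + 33) + 78)*4 = (71 + 78)*4 = 149*4 = 596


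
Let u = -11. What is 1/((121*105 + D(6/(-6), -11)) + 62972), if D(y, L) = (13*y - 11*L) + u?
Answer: 1/75774 ≈ 1.3197e-5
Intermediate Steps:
D(y, L) = -11 - 11*L + 13*y (D(y, L) = (13*y - 11*L) - 11 = (-11*L + 13*y) - 11 = -11 - 11*L + 13*y)
1/((121*105 + D(6/(-6), -11)) + 62972) = 1/((121*105 + (-11 - 11*(-11) + 13*(6/(-6)))) + 62972) = 1/((12705 + (-11 + 121 + 13*(6*(-1/6)))) + 62972) = 1/((12705 + (-11 + 121 + 13*(-1))) + 62972) = 1/((12705 + (-11 + 121 - 13)) + 62972) = 1/((12705 + 97) + 62972) = 1/(12802 + 62972) = 1/75774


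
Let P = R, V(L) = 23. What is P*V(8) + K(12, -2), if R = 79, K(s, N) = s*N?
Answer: 1793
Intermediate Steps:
K(s, N) = N*s
P = 79
P*V(8) + K(12, -2) = 79*23 - 2*12 = 1817 - 24 = 1793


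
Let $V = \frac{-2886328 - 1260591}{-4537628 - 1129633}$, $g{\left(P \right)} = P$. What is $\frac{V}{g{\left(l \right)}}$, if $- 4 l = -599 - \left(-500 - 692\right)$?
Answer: $- \frac{16587676}{3360685773} \approx -0.0049358$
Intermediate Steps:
$l = - \frac{593}{4}$ ($l = - \frac{-599 - \left(-500 - 692\right)}{4} = - \frac{-599 - -1192}{4} = - \frac{-599 + 1192}{4} = \left(- \frac{1}{4}\right) 593 = - \frac{593}{4} \approx -148.25$)
$V = \frac{4146919}{5667261}$ ($V = - \frac{4146919}{-5667261} = \left(-4146919\right) \left(- \frac{1}{5667261}\right) = \frac{4146919}{5667261} \approx 0.73173$)
$\frac{V}{g{\left(l \right)}} = \frac{4146919}{5667261 \left(- \frac{593}{4}\right)} = \frac{4146919}{5667261} \left(- \frac{4}{593}\right) = - \frac{16587676}{3360685773}$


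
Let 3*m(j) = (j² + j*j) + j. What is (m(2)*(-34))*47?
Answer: -15980/3 ≈ -5326.7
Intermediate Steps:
m(j) = j/3 + 2*j²/3 (m(j) = ((j² + j*j) + j)/3 = ((j² + j²) + j)/3 = (2*j² + j)/3 = (j + 2*j²)/3 = j/3 + 2*j²/3)
(m(2)*(-34))*47 = (((⅓)*2*(1 + 2*2))*(-34))*47 = (((⅓)*2*(1 + 4))*(-34))*47 = (((⅓)*2*5)*(-34))*47 = ((10/3)*(-34))*47 = -340/3*47 = -15980/3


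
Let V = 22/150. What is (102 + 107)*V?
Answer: 2299/75 ≈ 30.653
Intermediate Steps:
V = 11/75 (V = 22*(1/150) = 11/75 ≈ 0.14667)
(102 + 107)*V = (102 + 107)*(11/75) = 209*(11/75) = 2299/75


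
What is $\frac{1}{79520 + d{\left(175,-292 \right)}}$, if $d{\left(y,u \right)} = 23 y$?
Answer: $\frac{1}{83545} \approx 1.197 \cdot 10^{-5}$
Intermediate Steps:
$\frac{1}{79520 + d{\left(175,-292 \right)}} = \frac{1}{79520 + 23 \cdot 175} = \frac{1}{79520 + 4025} = \frac{1}{83545}$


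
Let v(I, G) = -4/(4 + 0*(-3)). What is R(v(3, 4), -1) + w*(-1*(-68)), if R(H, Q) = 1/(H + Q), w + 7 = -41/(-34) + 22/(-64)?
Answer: -3343/8 ≈ -417.88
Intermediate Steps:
v(I, G) = -1 (v(I, G) = -4/(4 + 0) = -4/4 = -4*¼ = -1)
w = -3339/544 (w = -7 + (-41/(-34) + 22/(-64)) = -7 + (-41*(-1/34) + 22*(-1/64)) = -7 + (41/34 - 11/32) = -7 + 469/544 = -3339/544 ≈ -6.1379)
R(v(3, 4), -1) + w*(-1*(-68)) = 1/(-1 - 1) - (-3339)*(-68)/544 = 1/(-2) - 3339/544*68 = -½ - 3339/8 = -3343/8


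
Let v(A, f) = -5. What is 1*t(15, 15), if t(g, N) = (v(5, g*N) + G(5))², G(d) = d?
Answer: 0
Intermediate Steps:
t(g, N) = 0 (t(g, N) = (-5 + 5)² = 0² = 0)
1*t(15, 15) = 1*0 = 0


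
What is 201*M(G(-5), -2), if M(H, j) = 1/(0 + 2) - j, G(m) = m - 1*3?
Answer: 1005/2 ≈ 502.50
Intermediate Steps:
G(m) = -3 + m (G(m) = m - 3 = -3 + m)
M(H, j) = ½ - j (M(H, j) = 1/2 - j = ½ - j)
201*M(G(-5), -2) = 201*(½ - 1*(-2)) = 201*(½ + 2) = 201*(5/2) = 1005/2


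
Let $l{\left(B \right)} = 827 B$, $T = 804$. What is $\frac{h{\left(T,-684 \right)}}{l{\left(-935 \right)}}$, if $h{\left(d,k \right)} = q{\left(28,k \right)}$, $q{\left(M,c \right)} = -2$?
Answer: $\frac{2}{773245} \approx 2.5865 \cdot 10^{-6}$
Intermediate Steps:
$h{\left(d,k \right)} = -2$
$\frac{h{\left(T,-684 \right)}}{l{\left(-935 \right)}} = - \frac{2}{827 \left(-935\right)} = - \frac{2}{-773245} = \left(-2\right) \left(- \frac{1}{773245}\right) = \frac{2}{773245}$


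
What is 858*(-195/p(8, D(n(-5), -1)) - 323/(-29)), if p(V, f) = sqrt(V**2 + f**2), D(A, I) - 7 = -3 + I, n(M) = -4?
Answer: 277134/29 - 167310*sqrt(73)/73 ≈ -10026.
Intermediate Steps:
D(A, I) = 4 + I (D(A, I) = 7 + (-3 + I) = 4 + I)
858*(-195/p(8, D(n(-5), -1)) - 323/(-29)) = 858*(-195/sqrt(8**2 + (4 - 1)**2) - 323/(-29)) = 858*(-195/sqrt(64 + 3**2) - 323*(-1/29)) = 858*(-195/sqrt(64 + 9) + 323/29) = 858*(-195*sqrt(73)/73 + 323/29) = 858*(323/29 - 195*sqrt(73)/73) = 277134/29 - 167310*sqrt(73)/73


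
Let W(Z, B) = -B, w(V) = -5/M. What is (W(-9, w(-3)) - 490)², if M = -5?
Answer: 241081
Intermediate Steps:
w(V) = 1 (w(V) = -5/(-5) = -5*(-⅕) = 1)
(W(-9, w(-3)) - 490)² = (-1*1 - 490)² = (-1 - 490)² = (-491)² = 241081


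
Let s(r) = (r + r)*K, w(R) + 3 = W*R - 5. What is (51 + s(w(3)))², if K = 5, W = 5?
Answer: 14641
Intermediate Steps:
w(R) = -8 + 5*R (w(R) = -3 + (5*R - 5) = -3 + (-5 + 5*R) = -8 + 5*R)
s(r) = 10*r (s(r) = (r + r)*5 = (2*r)*5 = 10*r)
(51 + s(w(3)))² = (51 + 10*(-8 + 5*3))² = (51 + 10*(-8 + 15))² = (51 + 10*7)² = (51 + 70)² = 121² = 14641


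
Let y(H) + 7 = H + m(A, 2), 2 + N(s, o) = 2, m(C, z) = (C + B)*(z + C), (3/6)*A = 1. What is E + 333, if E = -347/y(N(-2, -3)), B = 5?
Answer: 6646/21 ≈ 316.48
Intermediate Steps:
A = 2 (A = 2*1 = 2)
m(C, z) = (5 + C)*(C + z) (m(C, z) = (C + 5)*(z + C) = (5 + C)*(C + z))
N(s, o) = 0 (N(s, o) = -2 + 2 = 0)
y(H) = 21 + H (y(H) = -7 + (H + (2² + 5*2 + 5*2 + 2*2)) = -7 + (H + (4 + 10 + 10 + 4)) = -7 + (H + 28) = -7 + (28 + H) = 21 + H)
E = -347/21 (E = -347/(21 + 0) = -347/21 ≈ -16.524)
E + 333 = -347/21 + 333 = 6646/21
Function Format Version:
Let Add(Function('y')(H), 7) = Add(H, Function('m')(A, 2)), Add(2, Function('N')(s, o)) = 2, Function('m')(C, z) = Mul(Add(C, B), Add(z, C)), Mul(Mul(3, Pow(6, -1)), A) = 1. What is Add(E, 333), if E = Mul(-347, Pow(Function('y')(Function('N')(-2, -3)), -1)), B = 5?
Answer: Rational(6646, 21) ≈ 316.48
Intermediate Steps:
A = 2 (A = Mul(2, 1) = 2)
Function('m')(C, z) = Mul(Add(5, C), Add(C, z)) (Function('m')(C, z) = Mul(Add(C, 5), Add(z, C)) = Mul(Add(5, C), Add(C, z)))
Function('N')(s, o) = 0 (Function('N')(s, o) = Add(-2, 2) = 0)
Function('y')(H) = Add(21, H) (Function('y')(H) = Add(-7, Add(H, Add(Pow(2, 2), Mul(5, 2), Mul(5, 2), Mul(2, 2)))) = Add(-7, Add(H, Add(4, 10, 10, 4))) = Add(-7, Add(H, 28)) = Add(-7, Add(28, H)) = Add(21, H))
E = Rational(-347, 21) (E = Mul(-347, Pow(Add(21, 0), -1)) = Mul(-347, Pow(21, -1)) = Mul(-347, Rational(1, 21)) = Rational(-347, 21) ≈ -16.524)
Add(E, 333) = Add(Rational(-347, 21), 333) = Rational(6646, 21)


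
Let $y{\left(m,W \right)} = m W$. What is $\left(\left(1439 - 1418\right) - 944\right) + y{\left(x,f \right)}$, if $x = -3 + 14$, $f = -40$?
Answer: $-1363$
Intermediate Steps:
$x = 11$
$y{\left(m,W \right)} = W m$
$\left(\left(1439 - 1418\right) - 944\right) + y{\left(x,f \right)} = \left(\left(1439 - 1418\right) - 944\right) - 440 = \left(21 - 944\right) - 440 = -923 - 440 = -1363$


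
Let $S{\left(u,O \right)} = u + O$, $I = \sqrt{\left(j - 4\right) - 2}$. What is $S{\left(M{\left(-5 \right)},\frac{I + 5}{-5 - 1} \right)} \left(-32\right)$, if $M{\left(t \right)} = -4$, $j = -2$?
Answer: $\frac{464}{3} + \frac{32 i \sqrt{2}}{3} \approx 154.67 + 15.085 i$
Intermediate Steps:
$I = 2 i \sqrt{2}$ ($I = \sqrt{\left(-2 - 4\right) - 2} = \sqrt{-6 - 2} = \sqrt{-8} = 2 i \sqrt{2} \approx 2.8284 i$)
$S{\left(u,O \right)} = O + u$
$S{\left(M{\left(-5 \right)},\frac{I + 5}{-5 - 1} \right)} \left(-32\right) = \left(\frac{2 i \sqrt{2} + 5}{-5 - 1} - 4\right) \left(-32\right) = \left(\frac{5 + 2 i \sqrt{2}}{-6} - 4\right) \left(-32\right) = \left(\left(5 + 2 i \sqrt{2}\right) \left(- \frac{1}{6}\right) - 4\right) \left(-32\right) = \left(\left(- \frac{5}{6} - \frac{i \sqrt{2}}{3}\right) - 4\right) \left(-32\right) = \left(- \frac{29}{6} - \frac{i \sqrt{2}}{3}\right) \left(-32\right) = \frac{464}{3} + \frac{32 i \sqrt{2}}{3}$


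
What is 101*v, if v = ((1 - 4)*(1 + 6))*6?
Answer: -12726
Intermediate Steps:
v = -126 (v = -3*7*6 = -21*6 = -126)
101*v = 101*(-126) = -12726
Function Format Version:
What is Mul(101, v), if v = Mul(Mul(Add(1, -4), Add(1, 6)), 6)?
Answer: -12726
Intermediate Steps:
v = -126 (v = Mul(Mul(-3, 7), 6) = Mul(-21, 6) = -126)
Mul(101, v) = Mul(101, -126) = -12726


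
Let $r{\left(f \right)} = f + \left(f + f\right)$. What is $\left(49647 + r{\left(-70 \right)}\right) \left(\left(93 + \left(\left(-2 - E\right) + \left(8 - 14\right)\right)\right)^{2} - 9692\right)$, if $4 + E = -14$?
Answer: $45333729$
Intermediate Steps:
$E = -18$ ($E = -4 - 14 = -18$)
$r{\left(f \right)} = 3 f$ ($r{\left(f \right)} = f + 2 f = 3 f$)
$\left(49647 + r{\left(-70 \right)}\right) \left(\left(93 + \left(\left(-2 - E\right) + \left(8 - 14\right)\right)\right)^{2} - 9692\right) = \left(49647 + 3 \left(-70\right)\right) \left(\left(93 + \left(\left(-2 - -18\right) + \left(8 - 14\right)\right)\right)^{2} - 9692\right) = \left(49647 - 210\right) \left(\left(93 + \left(\left(-2 + 18\right) - 6\right)\right)^{2} - 9692\right) = 49437 \left(\left(93 + \left(16 - 6\right)\right)^{2} - 9692\right) = 49437 \left(\left(93 + 10\right)^{2} - 9692\right) = 49437 \left(103^{2} - 9692\right) = 49437 \left(10609 - 9692\right) = 49437 \cdot 917 = 45333729$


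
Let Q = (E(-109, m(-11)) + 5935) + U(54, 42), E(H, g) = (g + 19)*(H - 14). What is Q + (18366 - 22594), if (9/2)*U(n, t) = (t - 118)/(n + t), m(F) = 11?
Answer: -214183/108 ≈ -1983.2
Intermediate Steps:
E(H, g) = (-14 + H)*(19 + g) (E(H, g) = (19 + g)*(-14 + H) = (-14 + H)*(19 + g))
U(n, t) = 2*(-118 + t)/(9*(n + t)) (U(n, t) = 2*((t - 118)/(n + t))/9 = 2*((-118 + t)/(n + t))/9 = 2*(-118 + t)/(9*(n + t)))
Q = 242441/108 (Q = ((-266 - 14*11 + 19*(-109) - 109*11) + 5935) + 2*(-118 + 42)/(9*(54 + 42)) = ((-266 - 154 - 2071 - 1199) + 5935) + (2/9)*(-76)/96 = (-3690 + 5935) + (2/9)*(1/96)*(-76) = 2245 - 19/108 = 242441/108 ≈ 2244.8)
Q + (18366 - 22594) = 242441/108 + (18366 - 22594) = 242441/108 - 4228 = -214183/108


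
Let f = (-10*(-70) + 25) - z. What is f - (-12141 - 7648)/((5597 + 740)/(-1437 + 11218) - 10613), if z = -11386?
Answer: 179560167281/14828488 ≈ 12109.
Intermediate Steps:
f = 12111 (f = (-10*(-70) + 25) - 1*(-11386) = (700 + 25) + 11386 = 725 + 11386 = 12111)
f - (-12141 - 7648)/((5597 + 740)/(-1437 + 11218) - 10613) = 12111 - (-12141 - 7648)/((5597 + 740)/(-1437 + 11218) - 10613) = 12111 - (-19789)/(6337/9781 - 10613) = 12111 - (-19789)/(-103799416/9781) = 12111 - (-19789)*(-9781)/103799416 = 12111 - 1*27650887/14828488 = 12111 - 27650887/14828488 = 179560167281/14828488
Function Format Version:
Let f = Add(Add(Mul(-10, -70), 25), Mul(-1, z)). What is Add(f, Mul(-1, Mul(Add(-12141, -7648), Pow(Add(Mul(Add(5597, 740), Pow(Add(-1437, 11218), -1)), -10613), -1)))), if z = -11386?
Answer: Rational(179560167281, 14828488) ≈ 12109.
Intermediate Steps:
f = 12111 (f = Add(Add(Mul(-10, -70), 25), Mul(-1, -11386)) = Add(Add(700, 25), 11386) = Add(725, 11386) = 12111)
Add(f, Mul(-1, Mul(Add(-12141, -7648), Pow(Add(Mul(Add(5597, 740), Pow(Add(-1437, 11218), -1)), -10613), -1)))) = Add(12111, Mul(-1, Mul(Add(-12141, -7648), Pow(Add(Mul(Add(5597, 740), Pow(Add(-1437, 11218), -1)), -10613), -1)))) = Add(12111, Mul(-1, Mul(-19789, Pow(Add(Mul(6337, Pow(9781, -1)), -10613), -1)))) = Add(12111, Mul(-1, Mul(-19789, Pow(Add(Mul(6337, Rational(1, 9781)), -10613), -1)))) = Add(12111, Mul(-1, Mul(-19789, Pow(Add(Rational(6337, 9781), -10613), -1)))) = Add(12111, Mul(-1, Mul(-19789, Pow(Rational(-103799416, 9781), -1)))) = Add(12111, Mul(-1, Mul(-19789, Rational(-9781, 103799416)))) = Add(12111, Mul(-1, Rational(27650887, 14828488))) = Add(12111, Rational(-27650887, 14828488)) = Rational(179560167281, 14828488)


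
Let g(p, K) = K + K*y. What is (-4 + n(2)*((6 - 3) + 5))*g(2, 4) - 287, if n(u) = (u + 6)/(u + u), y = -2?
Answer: -335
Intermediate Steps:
g(p, K) = -K (g(p, K) = K + K*(-2) = K - 2*K = -K)
n(u) = (6 + u)/(2*u) (n(u) = (6 + u)/((2*u)) = (6 + u)*(1/(2*u)) = (6 + u)/(2*u))
(-4 + n(2)*((6 - 3) + 5))*g(2, 4) - 287 = (-4 + ((½)*(6 + 2)/2)*((6 - 3) + 5))*(-1*4) - 287 = (-4 + ((½)*(½)*8)*(3 + 5))*(-4) - 287 = (-4 + 2*8)*(-4) - 287 = (-4 + 16)*(-4) - 287 = 12*(-4) - 287 = -48 - 287 = -335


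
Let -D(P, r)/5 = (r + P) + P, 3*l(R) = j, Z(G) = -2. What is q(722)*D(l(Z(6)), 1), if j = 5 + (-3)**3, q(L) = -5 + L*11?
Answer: 1627085/3 ≈ 5.4236e+5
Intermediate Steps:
q(L) = -5 + 11*L
j = -22 (j = 5 - 27 = -22)
l(R) = -22/3 (l(R) = (1/3)*(-22) = -22/3)
D(P, r) = -10*P - 5*r (D(P, r) = -5*((r + P) + P) = -5*((P + r) + P) = -5*(r + 2*P) = -10*P - 5*r)
q(722)*D(l(Z(6)), 1) = (-5 + 11*722)*(-10*(-22/3) - 5*1) = (-5 + 7942)*(220/3 - 5) = 7937*(205/3) = 1627085/3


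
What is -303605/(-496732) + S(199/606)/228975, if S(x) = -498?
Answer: 23090194113/37913069900 ≈ 0.60903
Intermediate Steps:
-303605/(-496732) + S(199/606)/228975 = -303605/(-496732) - 498/228975 = -303605*(-1/496732) - 498*1/228975 = 303605/496732 - 166/76325 = 23090194113/37913069900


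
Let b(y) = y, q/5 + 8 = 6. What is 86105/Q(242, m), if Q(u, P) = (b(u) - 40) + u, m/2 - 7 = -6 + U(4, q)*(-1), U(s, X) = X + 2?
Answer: 86105/444 ≈ 193.93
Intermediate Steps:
q = -10 (q = -40 + 5*6 = -40 + 30 = -10)
U(s, X) = 2 + X
m = 18 (m = 14 + 2*(-6 + (2 - 10)*(-1)) = 14 + 2*(-6 - 8*(-1)) = 14 + 2*(-6 + 8) = 14 + 2*2 = 14 + 4 = 18)
Q(u, P) = -40 + 2*u (Q(u, P) = (u - 40) + u = (-40 + u) + u = -40 + 2*u)
86105/Q(242, m) = 86105/(-40 + 2*242) = 86105/(-40 + 484) = 86105/444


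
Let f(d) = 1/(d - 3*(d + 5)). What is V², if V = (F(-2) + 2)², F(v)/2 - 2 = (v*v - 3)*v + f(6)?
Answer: 7311616/531441 ≈ 13.758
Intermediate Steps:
f(d) = 1/(-15 - 2*d) (f(d) = 1/(d - 3*(5 + d)) = 1/(d + (-15 - 3*d)) = 1/(-15 - 2*d))
F(v) = 106/27 + 2*v*(-3 + v²) (F(v) = 4 + 2*((v*v - 3)*v - 1/(15 + 2*6)) = 4 + 2*((v² - 3)*v - 1/(15 + 12)) = 4 + 2*((-3 + v²)*v - 1/27) = 4 + 2*(v*(-3 + v²) - 1*1/27) = 4 + 2*(v*(-3 + v²) - 1/27) = 4 + 2*(-1/27 + v*(-3 + v²)) = 4 + (-2/27 + 2*v*(-3 + v²)) = 106/27 + 2*v*(-3 + v²))
V = 2704/729 (V = ((106/27 - 6*(-2) + 2*(-2)³) + 2)² = ((106/27 + 12 + 2*(-8)) + 2)² = ((106/27 + 12 - 16) + 2)² = (-2/27 + 2)² = (52/27)² = 2704/729 ≈ 3.7092)
V² = (2704/729)² = 7311616/531441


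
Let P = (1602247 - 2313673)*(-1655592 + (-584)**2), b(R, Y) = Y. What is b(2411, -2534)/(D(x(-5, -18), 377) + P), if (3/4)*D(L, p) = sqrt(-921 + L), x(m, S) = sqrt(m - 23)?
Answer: -2534/(935195088336 + 4*sqrt(-921 + 2*I*sqrt(7))/3) ≈ -2.7096e-9 + 1.1724e-19*I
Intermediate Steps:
x(m, S) = sqrt(-23 + m)
D(L, p) = 4*sqrt(-921 + L)/3
P = 935195088336 (P = -711426*(-1655592 + 341056) = -711426*(-1314536) = 935195088336)
b(2411, -2534)/(D(x(-5, -18), 377) + P) = -2534/(4*sqrt(-921 + sqrt(-23 - 5))/3 + 935195088336) = -2534/(4*sqrt(-921 + sqrt(-28))/3 + 935195088336) = -2534/(4*sqrt(-921 + 2*I*sqrt(7))/3 + 935195088336) = -2534/(935195088336 + 4*sqrt(-921 + 2*I*sqrt(7))/3)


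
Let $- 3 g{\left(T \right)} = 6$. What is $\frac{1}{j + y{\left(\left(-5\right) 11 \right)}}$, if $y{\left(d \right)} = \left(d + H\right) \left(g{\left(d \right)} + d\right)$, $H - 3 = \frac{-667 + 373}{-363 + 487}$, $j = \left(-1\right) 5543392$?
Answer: $- \frac{62}{343498157} \approx -1.805 \cdot 10^{-7}$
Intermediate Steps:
$g{\left(T \right)} = -2$ ($g{\left(T \right)} = \left(- \frac{1}{3}\right) 6 = -2$)
$j = -5543392$
$H = \frac{39}{62}$ ($H = 3 + \frac{-667 + 373}{-363 + 487} = 3 - \frac{294}{124} = 3 - \frac{147}{62} = \frac{39}{62} \approx 0.62903$)
$y{\left(d \right)} = \left(-2 + d\right) \left(\frac{39}{62} + d\right)$ ($y{\left(d \right)} = \left(d + \frac{39}{62}\right) \left(-2 + d\right) = \left(\frac{39}{62} + d\right) \left(-2 + d\right) = \left(-2 + d\right) \left(\frac{39}{62} + d\right)$)
$\frac{1}{j + y{\left(\left(-5\right) 11 \right)}} = \frac{1}{-5543392 - \left(\frac{39}{31} - 3025 + \frac{85}{62} \left(-5\right) 11\right)} = \frac{1}{-5543392 - \left(- \frac{4597}{62} - 3025\right)} = \frac{1}{-5543392 + \left(- \frac{39}{31} + 3025 + \frac{4675}{62}\right)} = \frac{1}{-5543392 + \frac{192147}{62}} = \frac{1}{- \frac{343498157}{62}} = - \frac{62}{343498157}$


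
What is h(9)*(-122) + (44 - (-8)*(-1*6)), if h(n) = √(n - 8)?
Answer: -126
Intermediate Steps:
h(n) = √(-8 + n)
h(9)*(-122) + (44 - (-8)*(-1*6)) = √(-8 + 9)*(-122) + (44 - (-8)*(-1*6)) = √1*(-122) + (44 - (-8)*(-6)) = 1*(-122) + (44 - 1*48) = -122 + (44 - 48) = -122 - 4 = -126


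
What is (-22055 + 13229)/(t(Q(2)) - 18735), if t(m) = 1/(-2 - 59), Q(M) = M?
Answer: 269193/571418 ≈ 0.47110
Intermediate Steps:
t(m) = -1/61 (t(m) = 1/(-61) = -1/61)
(-22055 + 13229)/(t(Q(2)) - 18735) = (-22055 + 13229)/(-1/61 - 18735) = -8826/(-1142836/61) = -8826*(-61/1142836) = 269193/571418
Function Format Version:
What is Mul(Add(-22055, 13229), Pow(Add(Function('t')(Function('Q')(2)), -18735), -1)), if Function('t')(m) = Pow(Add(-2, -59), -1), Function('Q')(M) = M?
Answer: Rational(269193, 571418) ≈ 0.47110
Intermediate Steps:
Function('t')(m) = Rational(-1, 61) (Function('t')(m) = Pow(-61, -1) = Rational(-1, 61))
Mul(Add(-22055, 13229), Pow(Add(Function('t')(Function('Q')(2)), -18735), -1)) = Mul(Add(-22055, 13229), Pow(Add(Rational(-1, 61), -18735), -1)) = Mul(-8826, Pow(Rational(-1142836, 61), -1)) = Mul(-8826, Rational(-61, 1142836)) = Rational(269193, 571418)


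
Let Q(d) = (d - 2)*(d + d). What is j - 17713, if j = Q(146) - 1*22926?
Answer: 1409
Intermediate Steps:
Q(d) = 2*d*(-2 + d) (Q(d) = (-2 + d)*(2*d) = 2*d*(-2 + d))
j = 19122 (j = 2*146*(-2 + 146) - 1*22926 = 2*146*144 - 22926 = 42048 - 22926 = 19122)
j - 17713 = 19122 - 17713 = 1409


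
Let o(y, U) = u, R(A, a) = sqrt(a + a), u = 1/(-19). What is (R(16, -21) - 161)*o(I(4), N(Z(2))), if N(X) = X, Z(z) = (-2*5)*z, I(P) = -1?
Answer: 161/19 - I*sqrt(42)/19 ≈ 8.4737 - 0.34109*I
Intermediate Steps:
Z(z) = -10*z
u = -1/19 ≈ -0.052632
R(A, a) = sqrt(2)*sqrt(a) (R(A, a) = sqrt(2*a) = sqrt(2)*sqrt(a))
o(y, U) = -1/19
(R(16, -21) - 161)*o(I(4), N(Z(2))) = (sqrt(2)*sqrt(-21) - 161)*(-1/19) = (sqrt(2)*(I*sqrt(21)) - 161)*(-1/19) = (I*sqrt(42) - 161)*(-1/19) = (-161 + I*sqrt(42))*(-1/19) = 161/19 - I*sqrt(42)/19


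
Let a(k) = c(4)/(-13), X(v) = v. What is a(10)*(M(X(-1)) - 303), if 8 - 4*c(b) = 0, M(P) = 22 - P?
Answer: 560/13 ≈ 43.077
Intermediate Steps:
c(b) = 2 (c(b) = 2 - ¼*0 = 2 + 0 = 2)
a(k) = -2/13 (a(k) = 2/(-13) = 2*(-1/13) = -2/13)
a(10)*(M(X(-1)) - 303) = -2*((22 - 1*(-1)) - 303)/13 = -2*((22 + 1) - 303)/13 = -2*(23 - 303)/13 = -2/13*(-280) = 560/13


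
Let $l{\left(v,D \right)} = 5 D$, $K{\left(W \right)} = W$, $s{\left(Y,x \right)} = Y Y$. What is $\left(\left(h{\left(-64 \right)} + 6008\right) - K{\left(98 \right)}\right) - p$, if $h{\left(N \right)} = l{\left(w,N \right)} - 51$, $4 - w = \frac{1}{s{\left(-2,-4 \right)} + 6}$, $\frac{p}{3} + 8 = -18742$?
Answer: $61789$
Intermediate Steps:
$s{\left(Y,x \right)} = Y^{2}$
$p = -56250$ ($p = -24 + 3 \left(-18742\right) = -24 - 56226 = -56250$)
$w = \frac{39}{10}$ ($w = 4 - \frac{1}{\left(-2\right)^{2} + 6} = 4 - \frac{1}{4 + 6} = 4 - \frac{1}{10} = \frac{39}{10} \approx 3.9$)
$h{\left(N \right)} = -51 + 5 N$ ($h{\left(N \right)} = 5 N - 51 = -51 + 5 N$)
$\left(\left(h{\left(-64 \right)} + 6008\right) - K{\left(98 \right)}\right) - p = \left(\left(\left(-51 + 5 \left(-64\right)\right) + 6008\right) - 98\right) - -56250 = \left(\left(\left(-51 - 320\right) + 6008\right) - 98\right) + 56250 = \left(\left(-371 + 6008\right) - 98\right) + 56250 = \left(5637 - 98\right) + 56250 = 5539 + 56250 = 61789$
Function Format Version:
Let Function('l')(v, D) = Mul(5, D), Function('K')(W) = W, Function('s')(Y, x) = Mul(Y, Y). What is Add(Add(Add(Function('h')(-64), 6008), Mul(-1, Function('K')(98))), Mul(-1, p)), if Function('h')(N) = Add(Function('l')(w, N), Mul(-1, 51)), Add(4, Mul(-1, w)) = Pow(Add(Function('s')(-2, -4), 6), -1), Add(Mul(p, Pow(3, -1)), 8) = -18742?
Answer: 61789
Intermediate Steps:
Function('s')(Y, x) = Pow(Y, 2)
p = -56250 (p = Add(-24, Mul(3, -18742)) = Add(-24, -56226) = -56250)
w = Rational(39, 10) (w = Add(4, Mul(-1, Pow(Add(Pow(-2, 2), 6), -1))) = Add(4, Mul(-1, Pow(Add(4, 6), -1))) = Add(4, Mul(-1, Pow(10, -1))) = Add(4, Mul(-1, Rational(1, 10))) = Add(4, Rational(-1, 10)) = Rational(39, 10) ≈ 3.9000)
Function('h')(N) = Add(-51, Mul(5, N)) (Function('h')(N) = Add(Mul(5, N), Mul(-1, 51)) = Add(Mul(5, N), -51) = Add(-51, Mul(5, N)))
Add(Add(Add(Function('h')(-64), 6008), Mul(-1, Function('K')(98))), Mul(-1, p)) = Add(Add(Add(Add(-51, Mul(5, -64)), 6008), Mul(-1, 98)), Mul(-1, -56250)) = Add(Add(Add(Add(-51, -320), 6008), -98), 56250) = Add(Add(Add(-371, 6008), -98), 56250) = Add(Add(5637, -98), 56250) = Add(5539, 56250) = 61789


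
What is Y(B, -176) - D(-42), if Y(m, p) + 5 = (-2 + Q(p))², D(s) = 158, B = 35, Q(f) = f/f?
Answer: -162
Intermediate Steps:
Q(f) = 1
Y(m, p) = -4 (Y(m, p) = -5 + (-2 + 1)² = -5 + (-1)² = -5 + 1 = -4)
Y(B, -176) - D(-42) = -4 - 1*158 = -4 - 158 = -162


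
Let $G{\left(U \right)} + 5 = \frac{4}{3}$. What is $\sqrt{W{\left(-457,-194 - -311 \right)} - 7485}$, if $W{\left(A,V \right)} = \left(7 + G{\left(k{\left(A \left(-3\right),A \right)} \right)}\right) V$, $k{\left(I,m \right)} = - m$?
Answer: $i \sqrt{7095} \approx 84.232 i$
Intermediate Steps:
$G{\left(U \right)} = - \frac{11}{3}$ ($G{\left(U \right)} = -5 + \frac{4}{3} = - \frac{11}{3}$)
$W{\left(A,V \right)} = \frac{10 V}{3}$ ($W{\left(A,V \right)} = \left(7 - \frac{11}{3}\right) V = \frac{10 V}{3}$)
$\sqrt{W{\left(-457,-194 - -311 \right)} - 7485} = \sqrt{\frac{10 \left(-194 - -311\right)}{3} - 7485} = \sqrt{\frac{10 \left(-194 + 311\right)}{3} - 7485} = \sqrt{\frac{10}{3} \cdot 117 - 7485} = \sqrt{390 - 7485} = \sqrt{-7095} = i \sqrt{7095}$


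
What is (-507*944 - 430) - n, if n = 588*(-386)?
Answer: -252070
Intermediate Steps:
n = -226968
(-507*944 - 430) - n = (-507*944 - 430) - 1*(-226968) = (-478608 - 430) + 226968 = -479038 + 226968 = -252070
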